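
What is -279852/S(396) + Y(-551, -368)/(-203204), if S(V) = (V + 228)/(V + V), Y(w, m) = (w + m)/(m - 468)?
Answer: -784424029887499/2208421072 ≈ -3.5520e+5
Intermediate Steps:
Y(w, m) = (m + w)/(-468 + m)
S(V) = (228 + V)/(2*V) (S(V) = (228 + V)/((2*V)) = (228 + V)*(1/(2*V)) = (228 + V)/(2*V))
-279852/S(396) + Y(-551, -368)/(-203204) = -279852*792/(228 + 396) + ((-368 - 551)/(-468 - 368))/(-203204) = -279852/((1/2)*(1/396)*624) + (-919/(-836))*(-1/203204) = -279852/26/33 - 1/836*(-919)*(-1/203204) = -279852*33/26 + (919/836)*(-1/203204) = -4617558/13 - 919/169878544 = -784424029887499/2208421072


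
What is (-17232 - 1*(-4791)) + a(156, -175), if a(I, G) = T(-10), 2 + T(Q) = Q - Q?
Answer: -12443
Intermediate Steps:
T(Q) = -2 (T(Q) = -2 + (Q - Q) = -2 + 0 = -2)
a(I, G) = -2
(-17232 - 1*(-4791)) + a(156, -175) = (-17232 - 1*(-4791)) - 2 = (-17232 + 4791) - 2 = -12441 - 2 = -12443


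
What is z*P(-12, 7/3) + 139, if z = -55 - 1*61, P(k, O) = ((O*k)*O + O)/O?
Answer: 3271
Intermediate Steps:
P(k, O) = (O + k*O²)/O (P(k, O) = (k*O² + O)/O = (O + k*O²)/O)
z = -116 (z = -55 - 61 = -116)
z*P(-12, 7/3) + 139 = -116*(1 + (7/3)*(-12)) + 139 = -116*(1 - 28) + 139 = -116*(-27) + 139 = 3132 + 139 = 3271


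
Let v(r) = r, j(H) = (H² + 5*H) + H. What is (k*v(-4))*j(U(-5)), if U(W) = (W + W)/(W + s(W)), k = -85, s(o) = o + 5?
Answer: 5440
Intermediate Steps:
s(o) = 5 + o
U(W) = 2*W/(5 + 2*W) (U(W) = (W + W)/(W + (5 + W)) = (2*W)/(5 + 2*W) = 2*W/(5 + 2*W))
j(H) = H² + 6*H
(k*v(-4))*j(U(-5)) = (-85*(-4))*((2*(-5)/(5 + 2*(-5)))*(6 + 2*(-5)/(5 + 2*(-5)))) = 340*((2*(-5)/(5 - 10))*(6 + 2*(-5)/(5 - 10))) = 340*((2*(-5)/(-5))*(6 + 2*(-5)/(-5))) = 340*((2*(-5)*(-⅕))*(6 + 2*(-5)*(-⅕))) = 340*(2*(6 + 2)) = 340*(2*8) = 340*16 = 5440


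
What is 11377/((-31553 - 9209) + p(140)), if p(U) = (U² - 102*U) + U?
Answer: -11377/35302 ≈ -0.32228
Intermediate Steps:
p(U) = U² - 101*U
11377/((-31553 - 9209) + p(140)) = 11377/((-31553 - 9209) + 140*(-101 + 140)) = 11377/(-40762 + 140*39) = 11377/(-40762 + 5460) = 11377/(-35302) = 11377*(-1/35302) = -11377/35302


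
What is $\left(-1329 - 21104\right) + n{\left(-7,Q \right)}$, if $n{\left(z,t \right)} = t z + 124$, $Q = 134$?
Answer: $-23247$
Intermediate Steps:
$n{\left(z,t \right)} = 124 + t z$
$\left(-1329 - 21104\right) + n{\left(-7,Q \right)} = \left(-1329 - 21104\right) + \left(124 + 134 \left(-7\right)\right) = -22433 + \left(124 - 938\right) = -22433 - 814 = -23247$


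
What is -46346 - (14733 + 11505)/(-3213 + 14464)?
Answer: -521465084/11251 ≈ -46348.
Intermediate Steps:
-46346 - (14733 + 11505)/(-3213 + 14464) = -46346 - 26238/11251 = -521465084/11251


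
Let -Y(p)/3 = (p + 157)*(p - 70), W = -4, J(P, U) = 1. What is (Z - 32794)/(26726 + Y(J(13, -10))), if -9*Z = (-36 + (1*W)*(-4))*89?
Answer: -146683/267444 ≈ -0.54846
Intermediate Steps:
Y(p) = -3*(-70 + p)*(157 + p) (Y(p) = -3*(p + 157)*(p - 70) = -3*(157 + p)*(-70 + p) = -3*(-70 + p)*(157 + p))
Z = 1780/9 (Z = -(-36 + (1*(-4))*(-4))*89/9 = -(-36 - 4*(-4))*89/9 = -(-36 + 16)*89/9 = -(-20)*89/9 = -1/9*(-1780) = 1780/9 ≈ 197.78)
(Z - 32794)/(26726 + Y(J(13, -10))) = (1780/9 - 32794)/(26726 + (32970 - 261*1 - 3*1**2)) = -293366/(9*(26726 + (32970 - 261 - 3*1))) = -293366/(9*(26726 + (32970 - 261 - 3))) = -293366/(9*(26726 + 32706)) = -293366/9/59432 = -293366/9*1/59432 = -146683/267444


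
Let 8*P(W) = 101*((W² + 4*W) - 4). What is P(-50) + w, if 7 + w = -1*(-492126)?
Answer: 521106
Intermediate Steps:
P(W) = -101/2 + 101*W/2 + 101*W²/8 (P(W) = (101*((W² + 4*W) - 4))/8 = (101*(-4 + W² + 4*W))/8 = (-404 + 101*W² + 404*W)/8 = -101/2 + 101*W/2 + 101*W²/8)
w = 492119 (w = -7 - 1*(-492126) = -7 + 492126 = 492119)
P(-50) + w = (-101/2 + (101/2)*(-50) + (101/8)*(-50)²) + 492119 = (-101/2 - 2525 + (101/8)*2500) + 492119 = (-101/2 - 2525 + 63125/2) + 492119 = 28987 + 492119 = 521106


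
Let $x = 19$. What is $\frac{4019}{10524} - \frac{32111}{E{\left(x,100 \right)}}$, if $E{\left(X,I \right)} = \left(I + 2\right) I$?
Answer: $- \frac{8248399}{2981800} \approx -2.7662$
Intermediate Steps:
$E{\left(X,I \right)} = I \left(2 + I\right)$ ($E{\left(X,I \right)} = \left(2 + I\right) I = I \left(2 + I\right)$)
$\frac{4019}{10524} - \frac{32111}{E{\left(x,100 \right)}} = \frac{4019}{10524} - \frac{32111}{100 \left(2 + 100\right)} = 4019 \cdot \frac{1}{10524} - \frac{32111}{100 \cdot 102} = \frac{4019}{10524} - \frac{32111}{10200} = - \frac{8248399}{2981800}$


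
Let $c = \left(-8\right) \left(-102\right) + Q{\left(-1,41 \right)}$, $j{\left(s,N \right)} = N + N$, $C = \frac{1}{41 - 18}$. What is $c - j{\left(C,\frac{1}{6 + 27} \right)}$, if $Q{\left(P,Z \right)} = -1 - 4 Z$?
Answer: $\frac{21481}{33} \approx 650.94$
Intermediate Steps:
$C = \frac{1}{23} \approx 0.043478$
$j{\left(s,N \right)} = 2 N$
$c = 651$ ($c = \left(-8\right) \left(-102\right) - 165 = 816 - 165 = 651$)
$c - j{\left(C,\frac{1}{6 + 27} \right)} = 651 - \frac{2}{6 + 27} = 651 - \frac{2}{33} = \frac{21481}{33}$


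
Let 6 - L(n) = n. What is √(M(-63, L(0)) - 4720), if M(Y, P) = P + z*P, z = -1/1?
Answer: 4*I*√295 ≈ 68.702*I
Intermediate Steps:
z = -1 (z = -1*1 = -1)
L(n) = 6 - n
M(Y, P) = 0 (M(Y, P) = P - P = 0)
√(M(-63, L(0)) - 4720) = √(0 - 4720) = √(-4720) = 4*I*√295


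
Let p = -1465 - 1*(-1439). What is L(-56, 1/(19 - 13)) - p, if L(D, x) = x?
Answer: 157/6 ≈ 26.167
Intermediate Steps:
p = -26 (p = -1465 + 1439 = -26)
L(-56, 1/(19 - 13)) - p = 1/(19 - 13) - 1*(-26) = 1/6 + 26 = ⅙ + 26 = 157/6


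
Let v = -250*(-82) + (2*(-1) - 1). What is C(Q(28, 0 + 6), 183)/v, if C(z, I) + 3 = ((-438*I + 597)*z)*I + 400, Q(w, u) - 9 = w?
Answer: -538680050/20497 ≈ -26281.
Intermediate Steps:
Q(w, u) = 9 + w
C(z, I) = 397 + I*z*(597 - 438*I) (C(z, I) = -3 + (((-438*I + 597)*z)*I + 400) = -3 + (((597 - 438*I)*z)*I + 400) = -3 + ((z*(597 - 438*I))*I + 400) = -3 + (I*z*(597 - 438*I) + 400) = -3 + (400 + I*z*(597 - 438*I)) = 397 + I*z*(597 - 438*I))
v = 20497 (v = 20500 + (-2 - 1) = 20500 - 3 = 20497)
C(Q(28, 0 + 6), 183)/v = (397 - 438*(9 + 28)*183² + 597*183*(9 + 28))/20497 = (397 - 438*37*33489 + 597*183*37)*(1/20497) = (397 - 542722734 + 4042287)*(1/20497) = -538680050*1/20497 = -538680050/20497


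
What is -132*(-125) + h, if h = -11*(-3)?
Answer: 16533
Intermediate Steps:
h = 33
-132*(-125) + h = -132*(-125) + 33 = 16500 + 33 = 16533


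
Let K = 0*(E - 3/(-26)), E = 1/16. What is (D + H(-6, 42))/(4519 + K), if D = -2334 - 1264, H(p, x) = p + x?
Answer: -3562/4519 ≈ -0.78823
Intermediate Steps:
E = 1/16 ≈ 0.062500
D = -3598
K = 0 (K = 0*(1/16 - 3/(-26)) = 0*(1/16 - 3*(-1/26)) = 0*(1/16 + 3/26) = 0*(37/208) = 0)
(D + H(-6, 42))/(4519 + K) = (-3598 + (-6 + 42))/(4519 + 0) = (-3598 + 36)/4519 = -3562*1/4519 = -3562/4519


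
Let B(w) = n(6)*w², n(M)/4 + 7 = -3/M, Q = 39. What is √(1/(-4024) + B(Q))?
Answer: I*√184716811726/2012 ≈ 213.61*I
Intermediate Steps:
n(M) = -28 - 12/M (n(M) = -28 + 4*(-3/M) = -28 - 12/M)
B(w) = -30*w² (B(w) = (-28 - 12/6)*w² = (-28 - 12*⅙)*w² = (-28 - 2)*w² = -30*w²)
√(1/(-4024) + B(Q)) = √(1/(-4024) - 30*39²) = √(-1/4024 - 30*1521) = √(-1/4024 - 45630) = √(-183615121/4024) = I*√184716811726/2012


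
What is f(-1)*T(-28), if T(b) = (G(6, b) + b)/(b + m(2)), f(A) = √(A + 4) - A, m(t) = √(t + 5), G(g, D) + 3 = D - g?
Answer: 260/111 + 65*√7/777 + 65*√21/777 + 260*√3/111 ≈ 7.0041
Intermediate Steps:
G(g, D) = -3 + D - g (G(g, D) = -3 + (D - g) = -3 + D - g)
m(t) = √(5 + t)
f(A) = √(4 + A) - A
T(b) = (-9 + 2*b)/(b + √7) (T(b) = ((-3 + b - 1*6) + b)/(b + √(5 + 2)) = ((-3 + b - 6) + b)/(b + √7) = ((-9 + b) + b)/(b + √7) = (-9 + 2*b)/(b + √7))
f(-1)*T(-28) = (√(4 - 1) - 1*(-1))*((-9 + 2*(-28))/(-28 + √7)) = (√3 + 1)*((-9 - 56)/(-28 + √7)) = (1 + √3)*(-65/(-28 + √7)) = -65*(1 + √3)/(-28 + √7)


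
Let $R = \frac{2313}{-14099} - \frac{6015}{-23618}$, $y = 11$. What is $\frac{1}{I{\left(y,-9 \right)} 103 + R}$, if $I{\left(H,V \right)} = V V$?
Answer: $\frac{332990182}{2778167265477} \approx 0.00011986$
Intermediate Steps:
$R = \frac{30177051}{332990182}$ ($R = 2313 \left(- \frac{1}{14099}\right) - - \frac{6015}{23618} = - \frac{2313}{14099} + \frac{6015}{23618} = \frac{30177051}{332990182} \approx 0.090624$)
$I{\left(H,V \right)} = V^{2}$
$\frac{1}{I{\left(y,-9 \right)} 103 + R} = \frac{1}{\left(-9\right)^{2} \cdot 103 + \frac{30177051}{332990182}} = \frac{1}{81 \cdot 103 + \frac{30177051}{332990182}} = \frac{1}{8343 + \frac{30177051}{332990182}} = \frac{1}{\frac{2778167265477}{332990182}} = \frac{332990182}{2778167265477}$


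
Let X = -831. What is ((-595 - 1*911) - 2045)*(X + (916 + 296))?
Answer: -1352931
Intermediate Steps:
((-595 - 1*911) - 2045)*(X + (916 + 296)) = ((-595 - 1*911) - 2045)*(-831 + (916 + 296)) = ((-595 - 911) - 2045)*(-831 + 1212) = (-1506 - 2045)*381 = -3551*381 = -1352931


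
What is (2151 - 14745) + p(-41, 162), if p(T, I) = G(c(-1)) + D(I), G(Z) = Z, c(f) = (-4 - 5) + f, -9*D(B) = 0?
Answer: -12604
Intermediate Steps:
D(B) = 0 (D(B) = -⅑*0 = 0)
c(f) = -9 + f
p(T, I) = -10 (p(T, I) = (-9 - 1) + 0 = -10 + 0 = -10)
(2151 - 14745) + p(-41, 162) = (2151 - 14745) - 10 = -12594 - 10 = -12604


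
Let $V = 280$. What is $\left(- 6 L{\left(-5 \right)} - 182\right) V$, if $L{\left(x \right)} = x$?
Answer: $-42560$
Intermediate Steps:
$\left(- 6 L{\left(-5 \right)} - 182\right) V = \left(\left(-6\right) \left(-5\right) - 182\right) 280 = \left(30 - 182\right) 280 = \left(-152\right) 280 = -42560$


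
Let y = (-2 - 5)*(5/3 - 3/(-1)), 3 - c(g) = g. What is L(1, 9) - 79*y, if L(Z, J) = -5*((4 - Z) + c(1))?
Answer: 7667/3 ≈ 2555.7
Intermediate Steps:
c(g) = 3 - g
L(Z, J) = -30 + 5*Z (L(Z, J) = -5*((4 - Z) + (3 - 1*1)) = -5*((4 - Z) + (3 - 1)) = -5*((4 - Z) + 2) = -5*(6 - Z) = -30 + 5*Z)
y = -98/3 (y = -7*(5*(⅓) - 3*(-1)) = -7*(5/3 + 3) = -7*14/3 = -98/3 ≈ -32.667)
L(1, 9) - 79*y = (-30 + 5*1) - 79*(-98/3) = (-30 + 5) + 7742/3 = -25 + 7742/3 = 7667/3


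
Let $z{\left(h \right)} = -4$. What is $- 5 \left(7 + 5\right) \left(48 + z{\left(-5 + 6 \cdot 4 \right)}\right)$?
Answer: $-2640$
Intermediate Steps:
$- 5 \left(7 + 5\right) \left(48 + z{\left(-5 + 6 \cdot 4 \right)}\right) = - 5 \left(7 + 5\right) \left(48 - 4\right) = \left(-5\right) 12 \cdot 44 = \left(-60\right) 44 = -2640$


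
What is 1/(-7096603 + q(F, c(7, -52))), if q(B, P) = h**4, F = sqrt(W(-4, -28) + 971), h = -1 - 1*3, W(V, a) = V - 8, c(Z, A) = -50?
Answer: -1/7096347 ≈ -1.4092e-7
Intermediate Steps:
W(V, a) = -8 + V
h = -4 (h = -1 - 3 = -4)
F = sqrt(959) (F = sqrt((-8 - 4) + 971) = sqrt(-12 + 971) = sqrt(959) ≈ 30.968)
q(B, P) = 256 (q(B, P) = (-4)**4 = 256)
1/(-7096603 + q(F, c(7, -52))) = 1/(-7096603 + 256) = 1/(-7096347) = -1/7096347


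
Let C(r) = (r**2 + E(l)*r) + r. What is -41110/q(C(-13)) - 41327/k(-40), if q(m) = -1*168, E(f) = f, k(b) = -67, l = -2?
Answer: 4848653/5628 ≈ 861.52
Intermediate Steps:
C(r) = r**2 - r (C(r) = (r**2 - 2*r) + r = r**2 - r)
q(m) = -168
-41110/q(C(-13)) - 41327/k(-40) = -41110/(-168) - 41327/(-67) = -41110*(-1/168) - 41327*(-1/67) = 20555/84 + 41327/67 = 4848653/5628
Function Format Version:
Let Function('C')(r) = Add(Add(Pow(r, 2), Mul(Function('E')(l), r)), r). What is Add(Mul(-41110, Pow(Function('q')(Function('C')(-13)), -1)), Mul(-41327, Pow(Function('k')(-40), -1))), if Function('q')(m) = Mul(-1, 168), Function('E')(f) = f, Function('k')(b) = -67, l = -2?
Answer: Rational(4848653, 5628) ≈ 861.52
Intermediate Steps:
Function('C')(r) = Add(Pow(r, 2), Mul(-1, r)) (Function('C')(r) = Add(Add(Pow(r, 2), Mul(-2, r)), r) = Add(Pow(r, 2), Mul(-1, r)))
Function('q')(m) = -168
Add(Mul(-41110, Pow(Function('q')(Function('C')(-13)), -1)), Mul(-41327, Pow(Function('k')(-40), -1))) = Add(Mul(-41110, Pow(-168, -1)), Mul(-41327, Pow(-67, -1))) = Add(Mul(-41110, Rational(-1, 168)), Mul(-41327, Rational(-1, 67))) = Add(Rational(20555, 84), Rational(41327, 67)) = Rational(4848653, 5628)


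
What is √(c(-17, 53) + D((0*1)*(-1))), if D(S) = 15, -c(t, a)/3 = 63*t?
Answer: 2*√807 ≈ 56.815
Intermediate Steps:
c(t, a) = -189*t
√(c(-17, 53) + D((0*1)*(-1))) = √(-189*(-17) + 15) = √(3213 + 15) = √3228 = 2*√807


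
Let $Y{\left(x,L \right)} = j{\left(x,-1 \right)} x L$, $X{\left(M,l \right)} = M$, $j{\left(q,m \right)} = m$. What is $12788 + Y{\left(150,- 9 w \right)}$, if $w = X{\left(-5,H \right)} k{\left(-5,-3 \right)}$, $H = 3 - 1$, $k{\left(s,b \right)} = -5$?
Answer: $46538$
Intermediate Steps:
$H = 2$
$w = 25$ ($w = \left(-5\right) \left(-5\right) = 25$)
$Y{\left(x,L \right)} = - L x$ ($Y{\left(x,L \right)} = - x L = - L x$)
$12788 + Y{\left(150,- 9 w \right)} = 12788 - \left(-9\right) 25 \cdot 150 = 12788 - \left(-225\right) 150 = 12788 + 33750 = 46538$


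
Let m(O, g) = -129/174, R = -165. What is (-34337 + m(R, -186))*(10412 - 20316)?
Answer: 9862348728/29 ≈ 3.4008e+8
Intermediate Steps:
m(O, g) = -43/58 (m(O, g) = -129*1/174 = -43/58)
(-34337 + m(R, -186))*(10412 - 20316) = (-34337 - 43/58)*(10412 - 20316) = -1991589/58*(-9904) = 9862348728/29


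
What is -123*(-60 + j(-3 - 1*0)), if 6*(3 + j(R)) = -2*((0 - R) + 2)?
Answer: 7954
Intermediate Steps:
j(R) = -11/3 + R/3 (j(R) = -3 + (-2*((0 - R) + 2))/6 = -3 + (-2*(-R + 2))/6 = -3 + (-2*(2 - R))/6 = -3 + (-4 + 2*R)/6 = -3 + (-⅔ + R/3) = -11/3 + R/3)
-123*(-60 + j(-3 - 1*0)) = -123*(-60 + (-11/3 + (-3 - 1*0)/3)) = -123*(-60 + (-11/3 + (-3 + 0)/3)) = -123*(-60 + (-11/3 + (⅓)*(-3))) = -123*(-60 + (-11/3 - 1)) = -123*(-60 - 14/3) = -123*(-194/3) = 7954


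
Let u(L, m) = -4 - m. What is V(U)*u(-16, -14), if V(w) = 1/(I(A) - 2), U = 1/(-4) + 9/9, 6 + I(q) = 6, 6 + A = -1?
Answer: -5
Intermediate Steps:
A = -7 (A = -6 - 1 = -7)
I(q) = 0 (I(q) = -6 + 6 = 0)
U = ¾ (U = 1*(-¼) + 9*(⅑) = -¼ + 1 = ¾ ≈ 0.75000)
V(w) = -½ (V(w) = 1/(0 - 2) = 1/(-2) = -½)
V(U)*u(-16, -14) = -(-4 - 1*(-14))/2 = -(-4 + 14)/2 = -½*10 = -5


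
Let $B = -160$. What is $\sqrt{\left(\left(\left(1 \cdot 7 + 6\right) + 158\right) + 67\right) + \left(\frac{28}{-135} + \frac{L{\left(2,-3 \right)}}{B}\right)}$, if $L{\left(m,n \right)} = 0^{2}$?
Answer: $\frac{\sqrt{481530}}{45} \approx 15.421$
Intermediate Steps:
$L{\left(m,n \right)} = 0$
$\sqrt{\left(\left(\left(1 \cdot 7 + 6\right) + 158\right) + 67\right) + \left(\frac{28}{-135} + \frac{L{\left(2,-3 \right)}}{B}\right)} = \sqrt{\left(\left(\left(1 \cdot 7 + 6\right) + 158\right) + 67\right) + \left(\frac{28}{-135} + \frac{0}{-160}\right)} = \sqrt{\left(\left(\left(7 + 6\right) + 158\right) + 67\right) + \left(28 \left(- \frac{1}{135}\right) + 0 \left(- \frac{1}{160}\right)\right)} = \sqrt{\left(\left(13 + 158\right) + 67\right) + \left(- \frac{28}{135} + 0\right)} = \sqrt{\left(171 + 67\right) - \frac{28}{135}} = \sqrt{238 - \frac{28}{135}} = \sqrt{\frac{32102}{135}} = \frac{\sqrt{481530}}{45}$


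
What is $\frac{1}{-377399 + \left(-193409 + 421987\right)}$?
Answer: $- \frac{1}{148821} \approx -6.7195 \cdot 10^{-6}$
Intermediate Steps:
$\frac{1}{-377399 + \left(-193409 + 421987\right)} = \frac{1}{-377399 + 228578} = \frac{1}{-148821} = - \frac{1}{148821}$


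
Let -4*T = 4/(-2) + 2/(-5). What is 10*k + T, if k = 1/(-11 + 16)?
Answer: 13/5 ≈ 2.6000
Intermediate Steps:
k = ⅕ (k = 1/5 = ⅕ ≈ 0.20000)
T = ⅗ (T = -(4/(-2) + 2/(-5))/4 = -(4*(-½) + 2*(-⅕))/4 = -(-2 - ⅖)/4 = -¼*(-12/5) = ⅗ ≈ 0.60000)
10*k + T = 10*(⅕) + ⅗ = 2 + ⅗ = 13/5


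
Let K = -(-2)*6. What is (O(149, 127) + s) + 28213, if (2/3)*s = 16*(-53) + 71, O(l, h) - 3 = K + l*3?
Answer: 55019/2 ≈ 27510.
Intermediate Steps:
K = 12 (K = -2*(-6) = 12)
O(l, h) = 15 + 3*l (O(l, h) = 3 + (12 + l*3) = 3 + (12 + 3*l) = 15 + 3*l)
s = -2331/2 (s = 3*(16*(-53) + 71)/2 = 3*(-848 + 71)/2 = (3/2)*(-777) = -2331/2 ≈ -1165.5)
(O(149, 127) + s) + 28213 = ((15 + 3*149) - 2331/2) + 28213 = ((15 + 447) - 2331/2) + 28213 = (462 - 2331/2) + 28213 = -1407/2 + 28213 = 55019/2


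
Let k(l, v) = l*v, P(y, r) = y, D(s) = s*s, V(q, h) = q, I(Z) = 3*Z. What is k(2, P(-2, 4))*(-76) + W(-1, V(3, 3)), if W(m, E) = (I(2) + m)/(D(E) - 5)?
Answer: 1221/4 ≈ 305.25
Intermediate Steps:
D(s) = s²
W(m, E) = (6 + m)/(-5 + E²) (W(m, E) = (3*2 + m)/(E² - 5) = (6 + m)/(-5 + E²))
k(2, P(-2, 4))*(-76) + W(-1, V(3, 3)) = (2*(-2))*(-76) + (6 - 1)/(-5 + 3²) = -4*(-76) + 5/(-5 + 9) = 304 + 5/4 = 1221/4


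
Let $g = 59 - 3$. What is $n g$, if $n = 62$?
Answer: $3472$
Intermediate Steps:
$g = 56$
$n g = 62 \cdot 56 = 3472$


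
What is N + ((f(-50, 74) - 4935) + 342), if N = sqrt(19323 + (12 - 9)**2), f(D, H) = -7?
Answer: -4600 + 6*sqrt(537) ≈ -4461.0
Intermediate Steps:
N = 6*sqrt(537) (N = sqrt(19323 + 3**2) = sqrt(19323 + 9) = sqrt(19332) = 6*sqrt(537) ≈ 139.04)
N + ((f(-50, 74) - 4935) + 342) = 6*sqrt(537) + ((-7 - 4935) + 342) = 6*sqrt(537) + (-4942 + 342) = 6*sqrt(537) - 4600 = -4600 + 6*sqrt(537)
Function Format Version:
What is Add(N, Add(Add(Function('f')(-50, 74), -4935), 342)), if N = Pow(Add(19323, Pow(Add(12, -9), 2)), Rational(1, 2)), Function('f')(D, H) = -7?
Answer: Add(-4600, Mul(6, Pow(537, Rational(1, 2)))) ≈ -4461.0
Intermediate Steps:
N = Mul(6, Pow(537, Rational(1, 2))) (N = Pow(Add(19323, Pow(3, 2)), Rational(1, 2)) = Pow(Add(19323, 9), Rational(1, 2)) = Pow(19332, Rational(1, 2)) = Mul(6, Pow(537, Rational(1, 2))) ≈ 139.04)
Add(N, Add(Add(Function('f')(-50, 74), -4935), 342)) = Add(Mul(6, Pow(537, Rational(1, 2))), Add(Add(-7, -4935), 342)) = Add(Mul(6, Pow(537, Rational(1, 2))), Add(-4942, 342)) = Add(Mul(6, Pow(537, Rational(1, 2))), -4600) = Add(-4600, Mul(6, Pow(537, Rational(1, 2))))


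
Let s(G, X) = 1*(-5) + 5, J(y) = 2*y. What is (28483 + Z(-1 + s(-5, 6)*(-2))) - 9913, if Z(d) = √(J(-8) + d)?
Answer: 18570 + I*√17 ≈ 18570.0 + 4.1231*I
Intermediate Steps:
s(G, X) = 0 (s(G, X) = -5 + 5 = 0)
Z(d) = √(-16 + d) (Z(d) = √(2*(-8) + d) = √(-16 + d))
(28483 + Z(-1 + s(-5, 6)*(-2))) - 9913 = (28483 + √(-16 + (-1 + 0*(-2)))) - 9913 = (28483 + √(-16 + (-1 + 0))) - 9913 = (28483 + √(-16 - 1)) - 9913 = (28483 + √(-17)) - 9913 = (28483 + I*√17) - 9913 = 18570 + I*√17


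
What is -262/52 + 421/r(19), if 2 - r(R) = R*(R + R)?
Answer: -52633/9360 ≈ -5.6232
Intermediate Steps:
r(R) = 2 - 2*R**2 (r(R) = 2 - R*(R + R) = 2 - R*2*R = 2 - 2*R**2)
-262/52 + 421/r(19) = -262/52 + 421/(2 - 2*19**2) = -262*1/52 + 421/(2 - 2*361) = -131/26 + 421/(2 - 722) = -131/26 + 421/(-720) = -131/26 + 421*(-1/720) = -131/26 - 421/720 = -52633/9360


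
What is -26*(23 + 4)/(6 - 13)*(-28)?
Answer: -2808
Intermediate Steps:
-26*(23 + 4)/(6 - 13)*(-28) = -702/(-7)*(-28) = -702*(-1)/7*(-28) = -26*(-27/7)*(-28) = (702/7)*(-28) = -2808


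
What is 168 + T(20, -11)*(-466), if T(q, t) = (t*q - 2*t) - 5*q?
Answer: 139036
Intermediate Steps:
T(q, t) = -5*q - 2*t + q*t (T(q, t) = (q*t - 2*t) - 5*q = (-2*t + q*t) - 5*q = -5*q - 2*t + q*t)
168 + T(20, -11)*(-466) = 168 + (-5*20 - 2*(-11) + 20*(-11))*(-466) = 168 + (-100 + 22 - 220)*(-466) = 168 - 298*(-466) = 168 + 138868 = 139036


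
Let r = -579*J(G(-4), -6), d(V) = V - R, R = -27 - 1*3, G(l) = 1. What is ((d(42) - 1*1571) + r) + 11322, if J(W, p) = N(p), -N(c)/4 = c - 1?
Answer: -6389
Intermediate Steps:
R = -30 (R = -27 - 3 = -30)
N(c) = 4 - 4*c (N(c) = -4*(c - 1) = -4*(-1 + c) = 4 - 4*c)
d(V) = 30 + V (d(V) = V - 1*(-30) = V + 30 = 30 + V)
J(W, p) = 4 - 4*p
r = -16212 (r = -579*(4 - 4*(-6)) = -579*(4 + 24) = -579*28 = -16212)
((d(42) - 1*1571) + r) + 11322 = (((30 + 42) - 1*1571) - 16212) + 11322 = ((72 - 1571) - 16212) + 11322 = (-1499 - 16212) + 11322 = -17711 + 11322 = -6389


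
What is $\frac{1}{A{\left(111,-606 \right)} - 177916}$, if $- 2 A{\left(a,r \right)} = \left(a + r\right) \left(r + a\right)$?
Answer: $- \frac{2}{600857} \approx -3.3286 \cdot 10^{-6}$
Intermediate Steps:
$A{\left(a,r \right)} = - \frac{\left(a + r\right)^{2}}{2}$ ($A{\left(a,r \right)} = - \frac{\left(a + r\right) \left(r + a\right)}{2} = - \frac{\left(a + r\right) \left(a + r\right)}{2} = - \frac{\left(a + r\right)^{2}}{2}$)
$\frac{1}{A{\left(111,-606 \right)} - 177916} = \frac{1}{- \frac{\left(111 - 606\right)^{2}}{2} - 177916} = \frac{1}{- \frac{\left(-495\right)^{2}}{2} - 177916} = \frac{1}{\left(- \frac{1}{2}\right) 245025 - 177916} = \frac{1}{- \frac{245025}{2} - 177916} = \frac{1}{- \frac{600857}{2}} = - \frac{2}{600857}$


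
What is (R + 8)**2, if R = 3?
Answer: 121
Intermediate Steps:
(R + 8)**2 = (3 + 8)**2 = 11**2 = 121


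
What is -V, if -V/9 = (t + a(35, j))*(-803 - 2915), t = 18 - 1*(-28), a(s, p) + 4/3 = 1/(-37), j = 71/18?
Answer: -55268070/37 ≈ -1.4937e+6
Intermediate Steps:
j = 71/18 (j = 71*(1/18) = 71/18 ≈ 3.9444)
a(s, p) = -151/111 (a(s, p) = -4/3 + 1/(-37) = -4/3 - 1/37 = -151/111)
t = 46 (t = 18 + 28 = 46)
V = 55268070/37 (V = -9*(46 - 151/111)*(-803 - 2915) = -14865*(-3718)/37 = -9*(-18422690/111) = 55268070/37 ≈ 1.4937e+6)
-V = -1*55268070/37 = -55268070/37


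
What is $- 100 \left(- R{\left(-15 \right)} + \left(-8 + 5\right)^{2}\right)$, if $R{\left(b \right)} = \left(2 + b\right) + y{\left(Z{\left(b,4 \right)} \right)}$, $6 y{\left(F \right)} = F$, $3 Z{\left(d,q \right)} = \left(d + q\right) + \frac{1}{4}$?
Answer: $- \frac{40675}{18} \approx -2259.7$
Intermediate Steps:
$Z{\left(d,q \right)} = \frac{1}{12} + \frac{d}{3} + \frac{q}{3}$ ($Z{\left(d,q \right)} = \frac{\left(d + q\right) + \frac{1}{4}}{3} = \frac{\frac{1}{4} + d + q}{3} = \frac{1}{12} + \frac{d}{3} + \frac{q}{3}$)
$y{\left(F \right)} = \frac{F}{6}$
$R{\left(b \right)} = \frac{161}{72} + \frac{19 b}{18}$ ($R{\left(b \right)} = \left(2 + b\right) + \frac{\frac{1}{12} + \frac{b}{3} + \frac{1}{3} \cdot 4}{6} = \left(2 + b\right) + \frac{\frac{1}{12} + \frac{b}{3} + \frac{4}{3}}{6} = \left(2 + b\right) + \frac{\frac{17}{12} + \frac{b}{3}}{6} = \left(2 + b\right) + \left(\frac{17}{72} + \frac{b}{18}\right) = \frac{161}{72} + \frac{19 b}{18}$)
$- 100 \left(- R{\left(-15 \right)} + \left(-8 + 5\right)^{2}\right) = - 100 \left(- (\frac{161}{72} + \frac{19}{18} \left(-15\right)) + \left(-8 + 5\right)^{2}\right) = - 100 \left(- (\frac{161}{72} - \frac{95}{6}) + \left(-3\right)^{2}\right) = - 100 \left(\left(-1\right) \left(- \frac{979}{72}\right) + 9\right) = - 100 \left(\frac{979}{72} + 9\right) = \left(-100\right) \frac{1627}{72} = - \frac{40675}{18}$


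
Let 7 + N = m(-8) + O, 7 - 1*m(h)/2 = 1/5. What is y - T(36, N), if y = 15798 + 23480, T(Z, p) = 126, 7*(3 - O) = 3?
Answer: 39152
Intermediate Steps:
m(h) = 68/5 (m(h) = 14 - 2/5 = 14 - 2*⅕ = 14 - ⅖ = 68/5)
O = 18/7 (O = 3 - ⅐*3 = 3 - 3/7 = 18/7 ≈ 2.5714)
N = 321/35 (N = -7 + (68/5 + 18/7) = -7 + 566/35 = 321/35 ≈ 9.1714)
y = 39278
y - T(36, N) = 39278 - 1*126 = 39278 - 126 = 39152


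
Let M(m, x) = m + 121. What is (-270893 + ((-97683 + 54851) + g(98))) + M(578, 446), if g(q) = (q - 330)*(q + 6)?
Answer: -337154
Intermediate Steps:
M(m, x) = 121 + m
g(q) = (-330 + q)*(6 + q)
(-270893 + ((-97683 + 54851) + g(98))) + M(578, 446) = (-270893 + ((-97683 + 54851) + (-1980 + 98**2 - 324*98))) + (121 + 578) = (-270893 + (-42832 + (-1980 + 9604 - 31752))) + 699 = (-270893 + (-42832 - 24128)) + 699 = (-270893 - 66960) + 699 = -337853 + 699 = -337154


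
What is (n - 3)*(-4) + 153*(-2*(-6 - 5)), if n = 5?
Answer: 3358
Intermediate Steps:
(n - 3)*(-4) + 153*(-2*(-6 - 5)) = (5 - 3)*(-4) + 153*(-2*(-6 - 5)) = 2*(-4) + 153*(-2*(-11)) = -8 + 153*22 = -8 + 3366 = 3358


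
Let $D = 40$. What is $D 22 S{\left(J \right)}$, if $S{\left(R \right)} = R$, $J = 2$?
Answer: $1760$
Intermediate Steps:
$D 22 S{\left(J \right)} = 40 \cdot 22 \cdot 2 = 880 \cdot 2 = 1760$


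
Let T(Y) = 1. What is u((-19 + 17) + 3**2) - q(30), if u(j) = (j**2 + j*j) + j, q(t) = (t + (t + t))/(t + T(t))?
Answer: 3165/31 ≈ 102.10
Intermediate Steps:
q(t) = 3*t/(1 + t) (q(t) = (t + (t + t))/(t + 1) = (t + 2*t)/(1 + t) = (3*t)/(1 + t) = 3*t/(1 + t))
u(j) = j + 2*j**2 (u(j) = (j**2 + j**2) + j = 2*j**2 + j = j + 2*j**2)
u((-19 + 17) + 3**2) - q(30) = ((-19 + 17) + 3**2)*(1 + 2*((-19 + 17) + 3**2)) - 3*30/(1 + 30) = (-2 + 9)*(1 + 2*(-2 + 9)) - 3*30/31 = 7*(1 + 2*7) - 3*30/31 = 7*(1 + 14) - 1*90/31 = 7*15 - 90/31 = 105 - 90/31 = 3165/31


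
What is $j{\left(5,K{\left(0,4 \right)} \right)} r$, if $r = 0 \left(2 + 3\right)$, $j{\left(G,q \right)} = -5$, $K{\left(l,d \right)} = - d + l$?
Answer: $0$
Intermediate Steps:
$K{\left(l,d \right)} = l - d$
$r = 0$ ($r = 0 \cdot 5 = 0$)
$j{\left(5,K{\left(0,4 \right)} \right)} r = \left(-5\right) 0 = 0$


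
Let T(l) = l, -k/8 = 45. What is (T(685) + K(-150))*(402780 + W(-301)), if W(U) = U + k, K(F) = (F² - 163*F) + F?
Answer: 19094620715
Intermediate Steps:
k = -360 (k = -8*45 = -360)
K(F) = F² - 162*F
W(U) = -360 + U (W(U) = U - 360 = -360 + U)
(T(685) + K(-150))*(402780 + W(-301)) = (685 - 150*(-162 - 150))*(402780 + (-360 - 301)) = (685 - 150*(-312))*(402780 - 661) = (685 + 46800)*402119 = 47485*402119 = 19094620715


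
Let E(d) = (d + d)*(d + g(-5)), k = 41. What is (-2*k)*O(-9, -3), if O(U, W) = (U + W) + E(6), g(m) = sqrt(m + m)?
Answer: -4920 - 984*I*sqrt(10) ≈ -4920.0 - 3111.7*I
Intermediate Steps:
g(m) = sqrt(2)*sqrt(m) (g(m) = sqrt(2*m) = sqrt(2)*sqrt(m))
E(d) = 2*d*(d + I*sqrt(10)) (E(d) = (d + d)*(d + sqrt(2)*sqrt(-5)) = (2*d)*(d + sqrt(2)*(I*sqrt(5))) = (2*d)*(d + I*sqrt(10)) = 2*d*(d + I*sqrt(10)))
O(U, W) = 72 + U + W + 12*I*sqrt(10) (O(U, W) = (U + W) + 2*6*(6 + I*sqrt(10)) = (U + W) + (72 + 12*I*sqrt(10)) = 72 + U + W + 12*I*sqrt(10))
(-2*k)*O(-9, -3) = (-2*41)*(72 - 9 - 3 + 12*I*sqrt(10)) = -82*(60 + 12*I*sqrt(10)) = -4920 - 984*I*sqrt(10)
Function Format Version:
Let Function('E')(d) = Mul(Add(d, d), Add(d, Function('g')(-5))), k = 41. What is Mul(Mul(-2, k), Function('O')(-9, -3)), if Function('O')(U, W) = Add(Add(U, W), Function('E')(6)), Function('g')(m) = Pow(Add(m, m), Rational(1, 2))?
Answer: Add(-4920, Mul(-984, I, Pow(10, Rational(1, 2)))) ≈ Add(-4920.0, Mul(-3111.7, I))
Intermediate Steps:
Function('g')(m) = Mul(Pow(2, Rational(1, 2)), Pow(m, Rational(1, 2))) (Function('g')(m) = Pow(Mul(2, m), Rational(1, 2)) = Mul(Pow(2, Rational(1, 2)), Pow(m, Rational(1, 2))))
Function('E')(d) = Mul(2, d, Add(d, Mul(I, Pow(10, Rational(1, 2))))) (Function('E')(d) = Mul(Add(d, d), Add(d, Mul(Pow(2, Rational(1, 2)), Pow(-5, Rational(1, 2))))) = Mul(Mul(2, d), Add(d, Mul(Pow(2, Rational(1, 2)), Mul(I, Pow(5, Rational(1, 2)))))) = Mul(Mul(2, d), Add(d, Mul(I, Pow(10, Rational(1, 2))))) = Mul(2, d, Add(d, Mul(I, Pow(10, Rational(1, 2))))))
Function('O')(U, W) = Add(72, U, W, Mul(12, I, Pow(10, Rational(1, 2)))) (Function('O')(U, W) = Add(Add(U, W), Mul(2, 6, Add(6, Mul(I, Pow(10, Rational(1, 2)))))) = Add(Add(U, W), Add(72, Mul(12, I, Pow(10, Rational(1, 2))))) = Add(72, U, W, Mul(12, I, Pow(10, Rational(1, 2)))))
Mul(Mul(-2, k), Function('O')(-9, -3)) = Mul(Mul(-2, 41), Add(72, -9, -3, Mul(12, I, Pow(10, Rational(1, 2))))) = Mul(-82, Add(60, Mul(12, I, Pow(10, Rational(1, 2))))) = Add(-4920, Mul(-984, I, Pow(10, Rational(1, 2))))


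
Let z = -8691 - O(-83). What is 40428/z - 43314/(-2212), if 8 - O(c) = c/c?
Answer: 71829609/4809994 ≈ 14.933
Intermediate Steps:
O(c) = 7 (O(c) = 8 - c/c = 8 - 1*1 = 8 - 1 = 7)
z = -8698 (z = -8691 - 1*7 = -8691 - 7 = -8698)
40428/z - 43314/(-2212) = 40428/(-8698) - 43314/(-2212) = 40428*(-1/8698) - 43314*(-1/2212) = -20214/4349 + 21657/1106 = 71829609/4809994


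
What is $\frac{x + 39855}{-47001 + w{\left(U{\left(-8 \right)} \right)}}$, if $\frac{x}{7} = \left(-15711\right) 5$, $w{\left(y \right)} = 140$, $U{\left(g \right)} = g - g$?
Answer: $\frac{510030}{46861} \approx 10.884$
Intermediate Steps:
$U{\left(g \right)} = 0$
$x = -549885$ ($x = 7 \left(\left(-15711\right) 5\right) = 7 \left(-78555\right) = -549885$)
$\frac{x + 39855}{-47001 + w{\left(U{\left(-8 \right)} \right)}} = \frac{-549885 + 39855}{-47001 + 140} = - \frac{510030}{-46861} = \left(-510030\right) \left(- \frac{1}{46861}\right) = \frac{510030}{46861}$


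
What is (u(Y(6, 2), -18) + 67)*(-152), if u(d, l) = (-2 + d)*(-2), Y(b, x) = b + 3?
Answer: -8056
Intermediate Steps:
Y(b, x) = 3 + b
u(d, l) = 4 - 2*d
(u(Y(6, 2), -18) + 67)*(-152) = ((4 - 2*(3 + 6)) + 67)*(-152) = ((4 - 2*9) + 67)*(-152) = ((4 - 18) + 67)*(-152) = (-14 + 67)*(-152) = 53*(-152) = -8056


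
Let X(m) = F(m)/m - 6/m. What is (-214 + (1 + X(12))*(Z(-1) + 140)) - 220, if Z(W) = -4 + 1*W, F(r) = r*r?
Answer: 2507/2 ≈ 1253.5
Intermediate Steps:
F(r) = r**2
Z(W) = -4 + W
X(m) = m - 6/m (X(m) = m**2/m - 6/m = m - 6/m)
(-214 + (1 + X(12))*(Z(-1) + 140)) - 220 = (-214 + (1 + (12 - 6/12))*((-4 - 1) + 140)) - 220 = (-214 + (1 + (12 - 6*1/12))*(-5 + 140)) - 220 = (-214 + (1 + (12 - 1/2))*135) - 220 = (-214 + (1 + 23/2)*135) - 220 = (-214 + (25/2)*135) - 220 = (-214 + 3375/2) - 220 = 2947/2 - 220 = 2507/2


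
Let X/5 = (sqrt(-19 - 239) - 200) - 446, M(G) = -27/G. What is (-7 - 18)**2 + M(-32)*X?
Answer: -33605/16 + 135*I*sqrt(258)/32 ≈ -2100.3 + 67.763*I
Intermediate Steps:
X = -3230 + 5*I*sqrt(258) (X = 5*((sqrt(-19 - 239) - 200) - 446) = 5*((sqrt(-258) - 200) - 446) = 5*((I*sqrt(258) - 200) - 446) = 5*((-200 + I*sqrt(258)) - 446) = 5*(-646 + I*sqrt(258)) = -3230 + 5*I*sqrt(258) ≈ -3230.0 + 80.312*I)
(-7 - 18)**2 + M(-32)*X = (-7 - 18)**2 + (-27/(-32))*(-3230 + 5*I*sqrt(258)) = (-25)**2 + (-27*(-1/32))*(-3230 + 5*I*sqrt(258)) = 625 + 27*(-3230 + 5*I*sqrt(258))/32 = 625 + (-43605/16 + 135*I*sqrt(258)/32) = -33605/16 + 135*I*sqrt(258)/32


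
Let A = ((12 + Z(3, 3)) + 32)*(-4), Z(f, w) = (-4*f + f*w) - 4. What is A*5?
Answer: -740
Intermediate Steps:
Z(f, w) = -4 - 4*f + f*w
A = -148 (A = ((12 + (-4 - 4*3 + 3*3)) + 32)*(-4) = ((12 + (-4 - 12 + 9)) + 32)*(-4) = ((12 - 7) + 32)*(-4) = (5 + 32)*(-4) = 37*(-4) = -148)
A*5 = -148*5 = -740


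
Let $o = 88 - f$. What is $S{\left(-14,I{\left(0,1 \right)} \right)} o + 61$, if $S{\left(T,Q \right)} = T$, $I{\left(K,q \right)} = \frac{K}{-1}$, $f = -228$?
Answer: $-4363$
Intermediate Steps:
$I{\left(K,q \right)} = - K$ ($I{\left(K,q \right)} = K \left(-1\right) = - K$)
$o = 316$ ($o = 88 - -228 = 88 + 228 = 316$)
$S{\left(-14,I{\left(0,1 \right)} \right)} o + 61 = \left(-14\right) 316 + 61 = -4424 + 61 = -4363$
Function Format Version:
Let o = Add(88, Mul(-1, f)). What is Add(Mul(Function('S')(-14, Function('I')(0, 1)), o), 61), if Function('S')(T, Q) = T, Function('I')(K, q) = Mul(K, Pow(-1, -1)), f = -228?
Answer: -4363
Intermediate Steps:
Function('I')(K, q) = Mul(-1, K) (Function('I')(K, q) = Mul(K, -1) = Mul(-1, K))
o = 316 (o = Add(88, Mul(-1, -228)) = Add(88, 228) = 316)
Add(Mul(Function('S')(-14, Function('I')(0, 1)), o), 61) = Add(Mul(-14, 316), 61) = Add(-4424, 61) = -4363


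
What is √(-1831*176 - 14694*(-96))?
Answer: 4*√68023 ≈ 1043.2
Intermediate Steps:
√(-1831*176 - 14694*(-96)) = √(-322256 + 1410624) = √1088368 = 4*√68023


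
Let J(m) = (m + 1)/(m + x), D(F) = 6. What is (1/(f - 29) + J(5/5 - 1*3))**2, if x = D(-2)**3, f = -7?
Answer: 15625/14837904 ≈ 0.0010530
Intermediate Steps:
x = 216 (x = 6**3 = 216)
J(m) = (1 + m)/(216 + m) (J(m) = (m + 1)/(m + 216) = (1 + m)/(216 + m))
(1/(f - 29) + J(5/5 - 1*3))**2 = (1/(-7 - 29) + (1 + (5/5 - 1*3))/(216 + (5/5 - 1*3)))**2 = (1/(-36) + (1 + (5*(1/5) - 3))/(216 + (5*(1/5) - 3)))**2 = (-1/36 + (1 + (1 - 3))/(216 + (1 - 3)))**2 = (-1/36 + (1 - 2)/(216 - 2))**2 = (-1/36 - 1/214)**2 = (-125/3852)**2 = 15625/14837904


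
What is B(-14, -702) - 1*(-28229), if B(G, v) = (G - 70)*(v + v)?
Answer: 146165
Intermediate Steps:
B(G, v) = 2*v*(-70 + G) (B(G, v) = (-70 + G)*(2*v) = 2*v*(-70 + G))
B(-14, -702) - 1*(-28229) = 2*(-702)*(-70 - 14) - 1*(-28229) = 2*(-702)*(-84) + 28229 = 117936 + 28229 = 146165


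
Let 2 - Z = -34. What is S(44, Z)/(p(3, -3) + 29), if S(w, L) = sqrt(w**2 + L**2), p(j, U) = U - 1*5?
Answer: 4*sqrt(202)/21 ≈ 2.7072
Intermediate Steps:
p(j, U) = -5 + U (p(j, U) = U - 5 = -5 + U)
Z = 36 (Z = 2 - 1*(-34) = 2 + 34 = 36)
S(w, L) = sqrt(L**2 + w**2)
S(44, Z)/(p(3, -3) + 29) = sqrt(36**2 + 44**2)/((-5 - 3) + 29) = sqrt(1296 + 1936)/(-8 + 29) = sqrt(3232)/21 = (4*sqrt(202))*(1/21) = 4*sqrt(202)/21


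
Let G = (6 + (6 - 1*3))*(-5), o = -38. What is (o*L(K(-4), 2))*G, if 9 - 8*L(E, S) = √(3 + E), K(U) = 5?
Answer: 7695/4 - 855*√2/2 ≈ 1319.2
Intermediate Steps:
G = -45 (G = (6 + (6 - 3))*(-5) = (6 + 3)*(-5) = 9*(-5) = -45)
L(E, S) = 9/8 - √(3 + E)/8
(o*L(K(-4), 2))*G = -38*(9/8 - √(3 + 5)/8)*(-45) = -38*(9/8 - √2/4)*(-45) = (-171/4 + 19*√2/2)*(-45) = 7695/4 - 855*√2/2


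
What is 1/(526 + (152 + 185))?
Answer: 1/863 ≈ 0.0011587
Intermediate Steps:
1/(526 + (152 + 185)) = 1/(526 + 337) = 1/863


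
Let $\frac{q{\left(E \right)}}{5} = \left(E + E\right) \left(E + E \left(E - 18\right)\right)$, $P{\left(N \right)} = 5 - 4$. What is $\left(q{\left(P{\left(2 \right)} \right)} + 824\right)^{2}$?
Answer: $440896$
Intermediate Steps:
$P{\left(N \right)} = 1$
$q{\left(E \right)} = 10 E \left(E + E \left(-18 + E\right)\right)$ ($q{\left(E \right)} = 5 \left(E + E\right) \left(E + E \left(E - 18\right)\right) = 5 \cdot 2 E \left(E + E \left(-18 + E\right)\right) = 10 E \left(E + E \left(-18 + E\right)\right)$)
$\left(q{\left(P{\left(2 \right)} \right)} + 824\right)^{2} = \left(10 \cdot 1^{2} \left(-17 + 1\right) + 824\right)^{2} = \left(10 \cdot 1 \left(-16\right) + 824\right)^{2} = \left(-160 + 824\right)^{2} = 664^{2} = 440896$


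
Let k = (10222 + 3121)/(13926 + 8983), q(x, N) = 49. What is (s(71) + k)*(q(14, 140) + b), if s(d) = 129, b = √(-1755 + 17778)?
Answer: 145461596/22909 + 20780228*√327/22909 ≈ 22752.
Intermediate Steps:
b = 7*√327 (b = √16023 = 7*√327 ≈ 126.58)
k = 13343/22909 ≈ 0.58243
(s(71) + k)*(q(14, 140) + b) = (129 + 13343/22909)*(49 + 7*√327) = 2968604*(49 + 7*√327)/22909 = 145461596/22909 + 20780228*√327/22909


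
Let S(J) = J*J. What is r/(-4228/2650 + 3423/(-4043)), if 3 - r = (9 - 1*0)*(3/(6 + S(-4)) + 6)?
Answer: 6155164275/287812294 ≈ 21.386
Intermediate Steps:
S(J) = J²
r = -1149/22 (r = 3 - (9 - 1*0)*(3/(6 + (-4)²) + 6) = 3 - (9 + 0)*(3/(6 + 16) + 6) = 3 - 9*(3/22 + 6) = 3 - 9*135/22 = 3 - 1*1215/22 = 3 - 1215/22 = -1149/22 ≈ -52.227)
r/(-4228/2650 + 3423/(-4043)) = -1149/(22*(-4228/2650 + 3423/(-4043))) = -1149/(22*(-4228*1/2650 + 3423*(-1/4043))) = -1149/(22*(-2114/1325 - 3423/4043)) = -1149/(22*(-13082377/5356975)) = -1149/22*(-5356975/13082377) = 6155164275/287812294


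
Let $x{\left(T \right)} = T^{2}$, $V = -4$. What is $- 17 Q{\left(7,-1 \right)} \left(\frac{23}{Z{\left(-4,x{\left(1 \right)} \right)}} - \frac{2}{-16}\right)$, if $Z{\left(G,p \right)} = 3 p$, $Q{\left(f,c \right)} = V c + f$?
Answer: $- \frac{34969}{24} \approx -1457.0$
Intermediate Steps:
$Q{\left(f,c \right)} = f - 4 c$ ($Q{\left(f,c \right)} = - 4 c + f = f - 4 c$)
$- 17 Q{\left(7,-1 \right)} \left(\frac{23}{Z{\left(-4,x{\left(1 \right)} \right)}} - \frac{2}{-16}\right) = - 17 \left(7 - -4\right) \left(\frac{23}{3 \cdot 1^{2}} - \frac{2}{-16}\right) = - 17 \left(7 + 4\right) \left(\frac{23}{3 \cdot 1} - - \frac{1}{8}\right) = \left(-17\right) 11 \left(\frac{23}{3} + \frac{1}{8}\right) = - 187 \left(23 \cdot \frac{1}{3} + \frac{1}{8}\right) = - 187 \left(\frac{23}{3} + \frac{1}{8}\right) = \left(-187\right) \frac{187}{24} = - \frac{34969}{24}$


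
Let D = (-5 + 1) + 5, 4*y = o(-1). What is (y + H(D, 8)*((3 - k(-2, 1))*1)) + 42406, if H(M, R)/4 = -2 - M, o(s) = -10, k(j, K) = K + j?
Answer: 84711/2 ≈ 42356.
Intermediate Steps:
y = -5/2 (y = (¼)*(-10) = -5/2 ≈ -2.5000)
D = 1 (D = -4 + 5 = 1)
H(M, R) = -8 - 4*M (H(M, R) = 4*(-2 - M) = -8 - 4*M)
(y + H(D, 8)*((3 - k(-2, 1))*1)) + 42406 = (-5/2 + (-8 - 4*1)*((3 - (1 - 2))*1)) + 42406 = (-5/2 + (-8 - 4)*((3 - 1*(-1))*1)) + 42406 = (-5/2 - 12*(3 + 1)) + 42406 = (-5/2 - 48) + 42406 = -101/2 + 42406 = 84711/2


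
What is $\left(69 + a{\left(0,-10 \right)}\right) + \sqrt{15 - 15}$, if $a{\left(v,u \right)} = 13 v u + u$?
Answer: $59$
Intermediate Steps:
$a{\left(v,u \right)} = u + 13 u v$ ($a{\left(v,u \right)} = 13 u v + u = u + 13 u v$)
$\left(69 + a{\left(0,-10 \right)}\right) + \sqrt{15 - 15} = \left(69 - 10 \left(1 + 13 \cdot 0\right)\right) + \sqrt{15 - 15} = \left(69 - 10 \left(1 + 0\right)\right) + \sqrt{0} = \left(69 - 10\right) + 0 = 59 + 0 = 59$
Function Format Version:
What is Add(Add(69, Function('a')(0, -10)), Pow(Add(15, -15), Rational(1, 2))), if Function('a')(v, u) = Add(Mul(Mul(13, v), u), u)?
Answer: 59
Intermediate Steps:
Function('a')(v, u) = Add(u, Mul(13, u, v)) (Function('a')(v, u) = Add(Mul(13, u, v), u) = Add(u, Mul(13, u, v)))
Add(Add(69, Function('a')(0, -10)), Pow(Add(15, -15), Rational(1, 2))) = Add(Add(69, Mul(-10, Add(1, Mul(13, 0)))), Pow(Add(15, -15), Rational(1, 2))) = Add(Add(69, Mul(-10, Add(1, 0))), Pow(0, Rational(1, 2))) = Add(Add(69, Mul(-10, 1)), 0) = Add(Add(69, -10), 0) = Add(59, 0) = 59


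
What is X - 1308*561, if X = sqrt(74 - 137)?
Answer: -733788 + 3*I*sqrt(7) ≈ -7.3379e+5 + 7.9373*I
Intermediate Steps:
X = 3*I*sqrt(7) (X = sqrt(-63) = 3*I*sqrt(7) ≈ 7.9373*I)
X - 1308*561 = 3*I*sqrt(7) - 1308*561 = 3*I*sqrt(7) - 733788 = -733788 + 3*I*sqrt(7)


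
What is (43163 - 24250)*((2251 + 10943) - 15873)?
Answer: -50667927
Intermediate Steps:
(43163 - 24250)*((2251 + 10943) - 15873) = 18913*(13194 - 15873) = 18913*(-2679) = -50667927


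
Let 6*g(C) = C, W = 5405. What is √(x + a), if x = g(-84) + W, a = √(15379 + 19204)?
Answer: √(5391 + √34583) ≈ 74.679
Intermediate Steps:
g(C) = C/6
a = √34583 ≈ 185.97
x = 5391 (x = (⅙)*(-84) + 5405 = -14 + 5405 = 5391)
√(x + a) = √(5391 + √34583)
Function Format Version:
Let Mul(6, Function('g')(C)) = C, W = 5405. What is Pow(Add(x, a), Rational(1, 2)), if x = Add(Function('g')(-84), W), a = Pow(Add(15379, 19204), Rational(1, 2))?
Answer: Pow(Add(5391, Pow(34583, Rational(1, 2))), Rational(1, 2)) ≈ 74.679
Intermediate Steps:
Function('g')(C) = Mul(Rational(1, 6), C)
a = Pow(34583, Rational(1, 2)) ≈ 185.97
x = 5391 (x = Add(Mul(Rational(1, 6), -84), 5405) = Add(-14, 5405) = 5391)
Pow(Add(x, a), Rational(1, 2)) = Pow(Add(5391, Pow(34583, Rational(1, 2))), Rational(1, 2))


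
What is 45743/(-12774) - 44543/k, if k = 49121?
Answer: -2815934185/627471654 ≈ -4.4877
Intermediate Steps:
45743/(-12774) - 44543/k = 45743/(-12774) - 44543/49121 = 45743*(-1/12774) - 44543*1/49121 = -45743/12774 - 44543/49121 = -2815934185/627471654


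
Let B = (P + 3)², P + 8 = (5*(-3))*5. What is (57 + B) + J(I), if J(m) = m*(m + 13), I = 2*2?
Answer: 6525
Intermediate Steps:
P = -83 (P = -8 + (5*(-3))*5 = -8 - 15*5 = -8 - 75 = -83)
I = 4
B = 6400 (B = (-83 + 3)² = (-80)² = 6400)
J(m) = m*(13 + m)
(57 + B) + J(I) = (57 + 6400) + 4*(13 + 4) = 6457 + 4*17 = 6457 + 68 = 6525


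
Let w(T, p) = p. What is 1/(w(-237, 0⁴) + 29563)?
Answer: 1/29563 ≈ 3.3826e-5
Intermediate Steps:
1/(w(-237, 0⁴) + 29563) = 1/(0⁴ + 29563) = 1/(0 + 29563) = 1/29563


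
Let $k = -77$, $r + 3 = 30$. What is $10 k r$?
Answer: $-20790$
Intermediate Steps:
$r = 27$ ($r = -3 + 30 = 27$)
$10 k r = 10 \left(-77\right) 27 = \left(-770\right) 27 = -20790$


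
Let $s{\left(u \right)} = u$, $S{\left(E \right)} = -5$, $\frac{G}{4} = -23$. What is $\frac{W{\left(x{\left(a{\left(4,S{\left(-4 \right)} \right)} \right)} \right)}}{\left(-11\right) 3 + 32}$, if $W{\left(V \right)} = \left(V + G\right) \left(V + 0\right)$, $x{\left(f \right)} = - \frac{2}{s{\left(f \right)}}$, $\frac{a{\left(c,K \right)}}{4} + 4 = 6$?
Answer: $- \frac{369}{16} \approx -23.063$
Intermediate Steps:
$G = -92$ ($G = 4 \left(-23\right) = -92$)
$a{\left(c,K \right)} = 8$ ($a{\left(c,K \right)} = -16 + 4 \cdot 6 = -16 + 24 = 8$)
$x{\left(f \right)} = - \frac{2}{f}$
$W{\left(V \right)} = V \left(-92 + V\right)$ ($W{\left(V \right)} = \left(V - 92\right) \left(V + 0\right) = \left(-92 + V\right) V = V \left(-92 + V\right)$)
$\frac{W{\left(x{\left(a{\left(4,S{\left(-4 \right)} \right)} \right)} \right)}}{\left(-11\right) 3 + 32} = \frac{- \frac{2}{8} \left(-92 - \frac{2}{8}\right)}{\left(-11\right) 3 + 32} = \frac{\left(-2\right) \frac{1}{8} \left(-92 - \frac{1}{4}\right)}{-33 + 32} = \frac{\left(- \frac{1}{4}\right) \left(-92 - \frac{1}{4}\right)}{-1} = - \frac{\left(-1\right) \left(-369\right)}{4 \cdot 4} = \left(-1\right) \frac{369}{16} = - \frac{369}{16}$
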